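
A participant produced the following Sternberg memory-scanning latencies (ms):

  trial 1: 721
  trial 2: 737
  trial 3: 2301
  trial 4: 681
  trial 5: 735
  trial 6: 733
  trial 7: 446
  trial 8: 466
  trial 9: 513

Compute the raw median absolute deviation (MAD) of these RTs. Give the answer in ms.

40 ms

Sorted: 446, 466, 513, 681, 721, 733, 735, 737, 2301 → median = 721
|x − 721|: 0, 16, 1580, 40, 14, 12, 275, 255, 208
Sorted deviations: 0, 12, 14, 16, 40, 208, 255, 275, 1580 → MAD = 40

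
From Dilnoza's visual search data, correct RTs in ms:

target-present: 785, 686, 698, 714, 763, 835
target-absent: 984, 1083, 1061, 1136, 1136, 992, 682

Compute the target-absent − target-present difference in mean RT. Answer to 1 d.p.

M(target-present) = 4481/6 = 746.833
M(target-absent) = 7074/7 = 1010.571
Difference = 1010.571 − 746.833 = 263.738 ms

263.7 ms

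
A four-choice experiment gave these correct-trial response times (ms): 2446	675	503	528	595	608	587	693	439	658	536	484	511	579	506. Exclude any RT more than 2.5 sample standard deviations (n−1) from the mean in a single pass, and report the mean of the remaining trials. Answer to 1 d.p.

n = 15, ΣRT = 10348, M = 689.867
Σ(x−M)² = 3379735.73; s = √(3379735.73/14) = 491.335
Cutoffs: 689.867 ± 2.5·491.335 → [-538.5, 1918.2]
Outside: 2446 → excluded.
Retained (n=14): Σ = 7902, mean = 7902/14 = 564.429

564.4 ms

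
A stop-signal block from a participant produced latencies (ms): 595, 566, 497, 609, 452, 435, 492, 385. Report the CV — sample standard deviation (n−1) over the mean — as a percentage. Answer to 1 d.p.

n = 8, Σ = 4031, M = 503.8750
Σ(x−M)² = 44968.875; s = √(44968.875/7) = 80.1506
CV = 80.1506 / 503.8750 = 0.15907 = 15.907%

15.9%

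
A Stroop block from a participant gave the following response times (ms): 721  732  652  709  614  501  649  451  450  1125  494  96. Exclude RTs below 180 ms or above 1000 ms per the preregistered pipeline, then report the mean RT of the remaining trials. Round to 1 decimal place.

Excluded: 96, 1125
Retained (n=10): Σ = 5973
Mean = 5973/10 = 597.3000

597.3 ms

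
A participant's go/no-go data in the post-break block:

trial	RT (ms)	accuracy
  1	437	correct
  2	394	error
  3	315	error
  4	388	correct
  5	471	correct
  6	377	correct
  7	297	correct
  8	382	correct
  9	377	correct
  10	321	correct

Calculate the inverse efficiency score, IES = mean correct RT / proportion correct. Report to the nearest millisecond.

477 ms

Correct trials (n=8): 437, 388, 471, 377, 297, 382, 377, 321
Mean correct RT = 3050/8 = 381.2500 ms
Proportion correct = 8/10
IES = 381.2500 / (8/10) = 476.562 ms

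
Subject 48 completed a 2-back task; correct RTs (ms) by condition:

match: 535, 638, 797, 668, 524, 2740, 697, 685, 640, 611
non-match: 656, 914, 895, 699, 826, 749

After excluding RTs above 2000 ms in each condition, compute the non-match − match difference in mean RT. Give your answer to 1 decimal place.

match: exclude 2740
M(match) = 5795/9 = 643.889
M(non-match) = 4739/6 = 789.833
Difference = 789.833 − 643.889 = 145.944 ms

145.9 ms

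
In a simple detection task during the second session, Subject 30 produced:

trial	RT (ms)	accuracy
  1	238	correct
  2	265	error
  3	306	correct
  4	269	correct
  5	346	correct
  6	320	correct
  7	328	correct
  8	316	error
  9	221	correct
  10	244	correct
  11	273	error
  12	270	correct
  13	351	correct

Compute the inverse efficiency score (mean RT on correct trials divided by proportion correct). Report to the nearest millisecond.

Correct trials (n=10): 238, 306, 269, 346, 320, 328, 221, 244, 270, 351
Mean correct RT = 2893/10 = 289.3000 ms
Proportion correct = 10/13
IES = 289.3000 / (10/13) = 376.090 ms

376 ms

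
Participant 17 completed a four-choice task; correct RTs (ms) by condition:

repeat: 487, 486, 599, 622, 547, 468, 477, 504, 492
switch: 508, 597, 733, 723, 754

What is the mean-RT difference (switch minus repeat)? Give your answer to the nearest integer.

143 ms

M(repeat) = 4682/9 = 520.222
M(switch) = 3315/5 = 663.000
Difference = 663.000 − 520.222 = 142.778 ms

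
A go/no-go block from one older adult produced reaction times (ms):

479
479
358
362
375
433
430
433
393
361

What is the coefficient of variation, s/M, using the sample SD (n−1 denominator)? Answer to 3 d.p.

n = 10, Σ = 4103, M = 410.3000
Σ(x−M)² = 19902.100; s = √(19902.100/9) = 47.0249
CV = 47.0249 / 410.3000 = 0.11461

0.115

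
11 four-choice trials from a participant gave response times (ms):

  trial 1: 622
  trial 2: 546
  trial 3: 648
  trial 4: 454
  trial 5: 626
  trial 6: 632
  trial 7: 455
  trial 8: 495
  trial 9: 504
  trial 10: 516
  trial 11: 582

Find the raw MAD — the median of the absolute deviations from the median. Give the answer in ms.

76 ms

Sorted: 454, 455, 495, 504, 516, 546, 582, 622, 626, 632, 648 → median = 546
|x − 546|: 76, 0, 102, 92, 80, 86, 91, 51, 42, 30, 36
Sorted deviations: 0, 30, 36, 42, 51, 76, 80, 86, 91, 92, 102 → MAD = 76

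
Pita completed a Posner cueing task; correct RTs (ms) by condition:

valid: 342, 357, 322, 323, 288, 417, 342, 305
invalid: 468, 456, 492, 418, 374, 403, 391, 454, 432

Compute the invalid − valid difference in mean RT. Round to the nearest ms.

M(valid) = 2696/8 = 337.000
M(invalid) = 3888/9 = 432.000
Difference = 432.000 − 337.000 = 95.000 ms

95 ms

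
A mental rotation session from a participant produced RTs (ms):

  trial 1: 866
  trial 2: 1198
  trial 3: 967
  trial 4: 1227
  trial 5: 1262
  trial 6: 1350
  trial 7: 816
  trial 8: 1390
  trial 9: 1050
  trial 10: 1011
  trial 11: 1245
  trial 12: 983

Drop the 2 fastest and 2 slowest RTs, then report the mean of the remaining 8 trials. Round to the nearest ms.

1118 ms

Sorted: 816, 866, 967, 983, 1011, 1050, 1198, 1227, 1245, 1262, 1350, 1390
Drop lowest 2 (816, 866) and highest 2 (1350, 1390)
Remaining (n=8): Σ = 8943, mean = 8943/8 = 1117.875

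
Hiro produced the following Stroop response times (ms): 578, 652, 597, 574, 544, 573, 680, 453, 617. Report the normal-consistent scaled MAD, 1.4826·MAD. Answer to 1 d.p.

Sorted: 453, 544, 573, 574, 578, 597, 617, 652, 680 → median = 578
|x − 578| sorted: 0, 4, 5, 19, 34, 39, 74, 102, 125 → MAD = 34
Robust SD ≈ 1.4826 × 34 = 50.408

50.4 ms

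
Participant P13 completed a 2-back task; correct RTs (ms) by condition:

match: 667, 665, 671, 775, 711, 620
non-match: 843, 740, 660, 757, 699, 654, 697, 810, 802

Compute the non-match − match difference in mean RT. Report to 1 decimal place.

M(match) = 4109/6 = 684.833
M(non-match) = 6662/9 = 740.222
Difference = 740.222 − 684.833 = 55.389 ms

55.4 ms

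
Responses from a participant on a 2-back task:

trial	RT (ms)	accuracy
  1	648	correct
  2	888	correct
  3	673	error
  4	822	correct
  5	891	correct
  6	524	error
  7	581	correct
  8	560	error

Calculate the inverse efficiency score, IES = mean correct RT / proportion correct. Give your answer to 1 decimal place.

1225.6 ms

Correct trials (n=5): 648, 888, 822, 891, 581
Mean correct RT = 3830/5 = 766.0000 ms
Proportion correct = 5/8
IES = 766.0000 / (5/8) = 1225.600 ms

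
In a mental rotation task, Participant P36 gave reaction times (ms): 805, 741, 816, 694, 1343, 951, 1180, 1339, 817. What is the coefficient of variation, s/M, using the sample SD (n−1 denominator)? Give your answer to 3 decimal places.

n = 9, Σ = 8686, M = 965.1111
Σ(x−M)² = 522502.889; s = √(522502.889/8) = 255.5638
CV = 255.5638 / 965.1111 = 0.26480

0.265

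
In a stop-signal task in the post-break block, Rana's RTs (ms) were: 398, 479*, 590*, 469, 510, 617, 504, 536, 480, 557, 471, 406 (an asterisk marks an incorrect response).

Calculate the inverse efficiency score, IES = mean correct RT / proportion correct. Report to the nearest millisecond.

594 ms

Correct trials (n=10): 398, 469, 510, 617, 504, 536, 480, 557, 471, 406
Mean correct RT = 4948/10 = 494.8000 ms
Proportion correct = 10/12
IES = 494.8000 / (10/12) = 593.760 ms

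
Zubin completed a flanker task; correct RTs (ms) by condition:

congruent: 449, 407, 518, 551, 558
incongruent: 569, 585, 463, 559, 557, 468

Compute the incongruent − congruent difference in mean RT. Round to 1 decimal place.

36.9 ms

M(congruent) = 2483/5 = 496.600
M(incongruent) = 3201/6 = 533.500
Difference = 533.500 − 496.600 = 36.900 ms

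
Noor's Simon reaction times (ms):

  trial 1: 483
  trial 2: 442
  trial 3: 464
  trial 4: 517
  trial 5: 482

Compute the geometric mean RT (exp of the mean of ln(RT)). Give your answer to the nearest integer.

ln(RT): 6.1800, 6.0913, 6.1399, 6.2480, 6.1779
Mean ln(RT) = 30.8372/5 = 6.16744
Geometric mean = exp(6.16744) = 476.96 ms

477 ms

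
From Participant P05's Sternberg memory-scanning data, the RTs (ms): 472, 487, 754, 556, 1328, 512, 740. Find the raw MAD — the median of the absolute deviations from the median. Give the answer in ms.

Sorted: 472, 487, 512, 556, 740, 754, 1328 → median = 556
|x − 556|: 84, 69, 198, 0, 772, 44, 184
Sorted deviations: 0, 44, 69, 84, 184, 198, 772 → MAD = 84

84 ms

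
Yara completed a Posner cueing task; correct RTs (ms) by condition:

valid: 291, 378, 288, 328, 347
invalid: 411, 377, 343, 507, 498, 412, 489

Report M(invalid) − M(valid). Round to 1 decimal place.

M(valid) = 1632/5 = 326.400
M(invalid) = 3037/7 = 433.857
Difference = 433.857 − 326.400 = 107.457 ms

107.5 ms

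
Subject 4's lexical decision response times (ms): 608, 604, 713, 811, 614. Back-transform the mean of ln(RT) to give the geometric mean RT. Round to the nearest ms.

ln(RT): 6.4102, 6.4036, 6.5695, 6.6983, 6.4200
Mean ln(RT) = 32.5015/5 = 6.50030
Geometric mean = exp(6.50030) = 665.34 ms

665 ms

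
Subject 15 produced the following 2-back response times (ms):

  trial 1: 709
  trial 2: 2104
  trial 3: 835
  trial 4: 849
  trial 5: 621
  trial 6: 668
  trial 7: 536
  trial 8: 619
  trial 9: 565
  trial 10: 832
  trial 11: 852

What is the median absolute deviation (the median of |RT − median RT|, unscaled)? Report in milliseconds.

126 ms

Sorted: 536, 565, 619, 621, 668, 709, 832, 835, 849, 852, 2104 → median = 709
|x − 709|: 0, 1395, 126, 140, 88, 41, 173, 90, 144, 123, 143
Sorted deviations: 0, 41, 88, 90, 123, 126, 140, 143, 144, 173, 1395 → MAD = 126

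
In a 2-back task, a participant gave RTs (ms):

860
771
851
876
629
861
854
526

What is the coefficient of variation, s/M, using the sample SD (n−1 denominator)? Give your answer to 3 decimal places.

n = 8, Σ = 6228, M = 778.5000
Σ(x−M)² = 120074.000; s = √(120074.000/7) = 130.9711
CV = 130.9711 / 778.5000 = 0.16824

0.168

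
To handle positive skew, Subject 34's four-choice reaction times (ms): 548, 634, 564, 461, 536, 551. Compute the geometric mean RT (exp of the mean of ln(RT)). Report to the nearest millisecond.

547 ms

ln(RT): 6.3063, 6.4520, 6.3351, 6.1334, 6.2841, 6.3117
Mean ln(RT) = 37.8226/6 = 6.30377
Geometric mean = exp(6.30377) = 546.63 ms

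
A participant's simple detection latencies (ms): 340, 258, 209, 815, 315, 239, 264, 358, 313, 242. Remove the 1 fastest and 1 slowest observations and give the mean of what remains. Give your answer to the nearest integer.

Sorted: 209, 239, 242, 258, 264, 313, 315, 340, 358, 815
Drop lowest 1 (209) and highest 1 (815)
Remaining (n=8): Σ = 2329, mean = 2329/8 = 291.125

291 ms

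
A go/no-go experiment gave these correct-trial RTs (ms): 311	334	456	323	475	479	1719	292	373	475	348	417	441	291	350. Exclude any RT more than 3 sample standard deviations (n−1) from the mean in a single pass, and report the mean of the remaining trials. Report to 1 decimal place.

383.2 ms

n = 15, ΣRT = 7084, M = 472.267
Σ(x−M)² = 1731704.93; s = √(1731704.93/14) = 351.700
Cutoffs: 472.267 ± 3·351.700 → [-582.8, 1527.4]
Outside: 1719 → excluded.
Retained (n=14): Σ = 5365, mean = 5365/14 = 383.214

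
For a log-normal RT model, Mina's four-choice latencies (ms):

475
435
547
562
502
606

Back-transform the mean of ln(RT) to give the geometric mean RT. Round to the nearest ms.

518 ms

ln(RT): 6.1633, 6.0753, 6.3044, 6.3315, 6.2186, 6.4069
Mean ln(RT) = 37.5001/6 = 6.25002
Geometric mean = exp(6.25002) = 518.02 ms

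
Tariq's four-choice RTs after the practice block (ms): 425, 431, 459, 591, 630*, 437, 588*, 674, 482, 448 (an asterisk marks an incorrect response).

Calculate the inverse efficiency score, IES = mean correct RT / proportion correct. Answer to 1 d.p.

616.7 ms

Correct trials (n=8): 425, 431, 459, 591, 437, 674, 482, 448
Mean correct RT = 3947/8 = 493.3750 ms
Proportion correct = 8/10
IES = 493.3750 / (8/10) = 616.719 ms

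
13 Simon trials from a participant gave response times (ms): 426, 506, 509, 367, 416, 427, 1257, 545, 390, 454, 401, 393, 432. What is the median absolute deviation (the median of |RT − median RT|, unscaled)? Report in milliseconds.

34 ms

Sorted: 367, 390, 393, 401, 416, 426, 427, 432, 454, 506, 509, 545, 1257 → median = 427
|x − 427|: 1, 79, 82, 60, 11, 0, 830, 118, 37, 27, 26, 34, 5
Sorted deviations: 0, 1, 5, 11, 26, 27, 34, 37, 60, 79, 82, 118, 830 → MAD = 34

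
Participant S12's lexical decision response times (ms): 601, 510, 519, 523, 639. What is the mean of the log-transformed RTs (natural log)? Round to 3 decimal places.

ln(RT): 6.3986, 6.2344, 6.2519, 6.2596, 6.4599
Σ ln(RT) = 31.6044
Mean = 31.6044/5 = 6.32088

6.321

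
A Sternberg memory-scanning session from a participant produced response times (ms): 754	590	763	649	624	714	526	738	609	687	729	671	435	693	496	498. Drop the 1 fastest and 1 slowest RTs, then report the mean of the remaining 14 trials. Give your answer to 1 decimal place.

641.3 ms

Sorted: 435, 496, 498, 526, 590, 609, 624, 649, 671, 687, 693, 714, 729, 738, 754, 763
Drop lowest 1 (435) and highest 1 (763)
Remaining (n=14): Σ = 8978, mean = 8978/14 = 641.286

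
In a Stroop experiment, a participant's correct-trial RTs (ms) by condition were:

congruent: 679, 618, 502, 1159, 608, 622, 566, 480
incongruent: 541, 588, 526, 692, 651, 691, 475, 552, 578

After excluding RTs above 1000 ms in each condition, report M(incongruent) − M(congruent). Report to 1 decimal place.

6.1 ms

congruent: exclude 1159
M(congruent) = 4075/7 = 582.143
M(incongruent) = 5294/9 = 588.222
Difference = 588.222 − 582.143 = 6.079 ms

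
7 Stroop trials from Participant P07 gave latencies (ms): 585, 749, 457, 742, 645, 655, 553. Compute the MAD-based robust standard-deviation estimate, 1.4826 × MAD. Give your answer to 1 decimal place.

136.4 ms

Sorted: 457, 553, 585, 645, 655, 742, 749 → median = 645
|x − 645| sorted: 0, 10, 60, 92, 97, 104, 188 → MAD = 92
Robust SD ≈ 1.4826 × 92 = 136.399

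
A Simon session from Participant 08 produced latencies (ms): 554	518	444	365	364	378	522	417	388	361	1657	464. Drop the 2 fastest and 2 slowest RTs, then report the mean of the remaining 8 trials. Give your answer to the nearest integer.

Sorted: 361, 364, 365, 378, 388, 417, 444, 464, 518, 522, 554, 1657
Drop lowest 2 (361, 364) and highest 2 (554, 1657)
Remaining (n=8): Σ = 3496, mean = 3496/8 = 437.000

437 ms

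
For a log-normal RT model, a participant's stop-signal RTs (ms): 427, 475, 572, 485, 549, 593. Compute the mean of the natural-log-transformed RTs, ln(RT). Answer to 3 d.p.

6.241

ln(RT): 6.0568, 6.1633, 6.3491, 6.1841, 6.3081, 6.3852
Σ ln(RT) = 37.4467
Mean = 37.4467/6 = 6.24111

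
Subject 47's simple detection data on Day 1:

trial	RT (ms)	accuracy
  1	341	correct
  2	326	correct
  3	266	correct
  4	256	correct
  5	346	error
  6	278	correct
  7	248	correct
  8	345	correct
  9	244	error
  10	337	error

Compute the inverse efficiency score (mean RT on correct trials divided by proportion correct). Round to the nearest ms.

Correct trials (n=7): 341, 326, 266, 256, 278, 248, 345
Mean correct RT = 2060/7 = 294.2857 ms
Proportion correct = 7/10
IES = 294.2857 / (7/10) = 420.408 ms

420 ms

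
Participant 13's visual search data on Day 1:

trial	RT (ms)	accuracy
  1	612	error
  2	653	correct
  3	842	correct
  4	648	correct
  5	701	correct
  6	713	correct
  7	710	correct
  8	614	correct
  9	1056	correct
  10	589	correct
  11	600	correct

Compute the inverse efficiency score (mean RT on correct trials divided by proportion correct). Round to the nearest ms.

Correct trials (n=10): 653, 842, 648, 701, 713, 710, 614, 1056, 589, 600
Mean correct RT = 7126/10 = 712.6000 ms
Proportion correct = 10/11
IES = 712.6000 / (10/11) = 783.860 ms

784 ms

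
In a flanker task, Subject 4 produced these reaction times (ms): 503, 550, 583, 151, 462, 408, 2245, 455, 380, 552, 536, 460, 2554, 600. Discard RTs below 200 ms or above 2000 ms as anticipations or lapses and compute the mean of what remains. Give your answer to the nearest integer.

499 ms

Excluded: 151, 2245, 2554
Retained (n=11): Σ = 5489
Mean = 5489/11 = 499.0000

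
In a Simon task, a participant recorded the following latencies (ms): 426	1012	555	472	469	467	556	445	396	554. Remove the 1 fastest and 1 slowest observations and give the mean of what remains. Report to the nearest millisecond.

Sorted: 396, 426, 445, 467, 469, 472, 554, 555, 556, 1012
Drop lowest 1 (396) and highest 1 (1012)
Remaining (n=8): Σ = 3944, mean = 3944/8 = 493.000

493 ms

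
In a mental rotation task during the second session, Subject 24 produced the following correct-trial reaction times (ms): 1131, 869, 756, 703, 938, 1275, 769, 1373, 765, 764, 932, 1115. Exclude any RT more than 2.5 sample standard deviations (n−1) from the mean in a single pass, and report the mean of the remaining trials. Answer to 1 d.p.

949.2 ms

n = 12, ΣRT = 11390, M = 949.167
Σ(x−M)² = 551787.67; s = √(551787.67/11) = 223.970
Cutoffs: 949.167 ± 2.5·223.970 → [389.2, 1509.1]
No RTs fall outside the cutoffs; all 12 retained. Mean = 11390/12 = 949.167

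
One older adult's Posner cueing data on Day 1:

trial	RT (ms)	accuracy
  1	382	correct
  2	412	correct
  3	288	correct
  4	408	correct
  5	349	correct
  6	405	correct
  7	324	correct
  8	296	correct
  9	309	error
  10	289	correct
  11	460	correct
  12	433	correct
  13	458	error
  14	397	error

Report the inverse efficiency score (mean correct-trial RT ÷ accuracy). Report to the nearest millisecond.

Correct trials (n=11): 382, 412, 288, 408, 349, 405, 324, 296, 289, 460, 433
Mean correct RT = 4046/11 = 367.8182 ms
Proportion correct = 11/14
IES = 367.8182 / (11/14) = 468.132 ms

468 ms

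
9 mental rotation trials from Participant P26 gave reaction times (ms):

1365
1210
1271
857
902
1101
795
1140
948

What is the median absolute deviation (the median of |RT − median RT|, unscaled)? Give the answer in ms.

Sorted: 795, 857, 902, 948, 1101, 1140, 1210, 1271, 1365 → median = 1101
|x − 1101|: 264, 109, 170, 244, 199, 0, 306, 39, 153
Sorted deviations: 0, 39, 109, 153, 170, 199, 244, 264, 306 → MAD = 170

170 ms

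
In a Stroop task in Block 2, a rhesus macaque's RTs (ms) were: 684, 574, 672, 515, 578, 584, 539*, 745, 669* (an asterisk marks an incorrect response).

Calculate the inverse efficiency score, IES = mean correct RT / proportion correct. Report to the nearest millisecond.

799 ms

Correct trials (n=7): 684, 574, 672, 515, 578, 584, 745
Mean correct RT = 4352/7 = 621.7143 ms
Proportion correct = 7/9
IES = 621.7143 / (7/9) = 799.347 ms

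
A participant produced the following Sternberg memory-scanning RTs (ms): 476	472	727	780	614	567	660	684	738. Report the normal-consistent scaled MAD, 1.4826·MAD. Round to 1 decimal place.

115.6 ms

Sorted: 472, 476, 567, 614, 660, 684, 727, 738, 780 → median = 660
|x − 660| sorted: 0, 24, 46, 67, 78, 93, 120, 184, 188 → MAD = 78
Robust SD ≈ 1.4826 × 78 = 115.643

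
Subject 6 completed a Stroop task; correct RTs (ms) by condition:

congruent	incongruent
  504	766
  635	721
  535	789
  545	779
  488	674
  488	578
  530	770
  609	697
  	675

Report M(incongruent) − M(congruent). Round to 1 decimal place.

174.8 ms

M(congruent) = 4334/8 = 541.750
M(incongruent) = 6449/9 = 716.556
Difference = 716.556 − 541.750 = 174.806 ms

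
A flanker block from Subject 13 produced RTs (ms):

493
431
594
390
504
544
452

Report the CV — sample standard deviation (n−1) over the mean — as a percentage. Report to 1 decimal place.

n = 7, Σ = 3408, M = 486.8571
Σ(x−M)² = 28792.857; s = √(28792.857/6) = 69.2734
CV = 69.2734 / 486.8571 = 0.14229 = 14.229%

14.2%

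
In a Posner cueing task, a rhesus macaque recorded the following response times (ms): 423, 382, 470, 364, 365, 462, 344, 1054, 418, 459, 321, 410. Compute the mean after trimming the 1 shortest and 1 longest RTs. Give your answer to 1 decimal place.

Sorted: 321, 344, 364, 365, 382, 410, 418, 423, 459, 462, 470, 1054
Drop lowest 1 (321) and highest 1 (1054)
Remaining (n=10): Σ = 4097, mean = 4097/10 = 409.700

409.7 ms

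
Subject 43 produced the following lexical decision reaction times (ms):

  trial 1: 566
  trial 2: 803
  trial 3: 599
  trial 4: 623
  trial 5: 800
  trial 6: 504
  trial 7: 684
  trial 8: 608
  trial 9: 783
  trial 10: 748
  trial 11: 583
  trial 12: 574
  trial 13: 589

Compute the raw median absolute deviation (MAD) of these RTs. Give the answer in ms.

Sorted: 504, 566, 574, 583, 589, 599, 608, 623, 684, 748, 783, 800, 803 → median = 608
|x − 608|: 42, 195, 9, 15, 192, 104, 76, 0, 175, 140, 25, 34, 19
Sorted deviations: 0, 9, 15, 19, 25, 34, 42, 76, 104, 140, 175, 192, 195 → MAD = 42

42 ms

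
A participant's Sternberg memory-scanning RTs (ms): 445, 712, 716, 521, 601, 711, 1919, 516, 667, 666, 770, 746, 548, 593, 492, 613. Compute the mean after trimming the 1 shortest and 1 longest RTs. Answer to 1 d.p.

633.7 ms

Sorted: 445, 492, 516, 521, 548, 593, 601, 613, 666, 667, 711, 712, 716, 746, 770, 1919
Drop lowest 1 (445) and highest 1 (1919)
Remaining (n=14): Σ = 8872, mean = 8872/14 = 633.714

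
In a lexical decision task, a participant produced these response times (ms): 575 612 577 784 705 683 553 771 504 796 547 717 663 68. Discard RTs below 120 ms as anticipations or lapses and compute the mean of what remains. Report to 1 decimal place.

Excluded: 68
Retained (n=13): Σ = 8487
Mean = 8487/13 = 652.8462

652.8 ms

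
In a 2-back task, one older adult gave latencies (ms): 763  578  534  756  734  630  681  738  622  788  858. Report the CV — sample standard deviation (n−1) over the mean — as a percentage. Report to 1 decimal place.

14.0%

n = 11, Σ = 7682, M = 698.3636
Σ(x−M)² = 96168.545; s = √(96168.545/10) = 98.0656
CV = 98.0656 / 698.3636 = 0.14042 = 14.042%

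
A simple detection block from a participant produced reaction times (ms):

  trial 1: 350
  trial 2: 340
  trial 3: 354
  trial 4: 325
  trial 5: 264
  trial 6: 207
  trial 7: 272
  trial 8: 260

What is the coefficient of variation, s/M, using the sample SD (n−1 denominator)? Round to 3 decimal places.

0.180

n = 8, Σ = 2372, M = 296.5000
Σ(x−M)² = 19872.000; s = √(19872.000/7) = 53.2809
CV = 53.2809 / 296.5000 = 0.17970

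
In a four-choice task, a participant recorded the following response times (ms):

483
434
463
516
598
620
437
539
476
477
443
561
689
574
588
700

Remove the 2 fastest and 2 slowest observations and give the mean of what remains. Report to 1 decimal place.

528.2 ms

Sorted: 434, 437, 443, 463, 476, 477, 483, 516, 539, 561, 574, 588, 598, 620, 689, 700
Drop lowest 2 (434, 437) and highest 2 (689, 700)
Remaining (n=12): Σ = 6338, mean = 6338/12 = 528.167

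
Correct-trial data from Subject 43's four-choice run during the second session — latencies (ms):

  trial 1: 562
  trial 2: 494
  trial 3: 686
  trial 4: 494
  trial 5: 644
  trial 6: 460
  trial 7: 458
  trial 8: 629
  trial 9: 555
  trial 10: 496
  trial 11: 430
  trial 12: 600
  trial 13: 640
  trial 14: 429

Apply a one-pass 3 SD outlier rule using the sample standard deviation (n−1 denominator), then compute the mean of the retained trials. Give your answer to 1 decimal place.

n = 14, ΣRT = 7577, M = 541.214
Σ(x−M)² = 98054.36; s = √(98054.36/13) = 86.848
Cutoffs: 541.214 ± 3·86.848 → [280.7, 801.8]
No RTs fall outside the cutoffs; all 14 retained. Mean = 7577/14 = 541.214

541.2 ms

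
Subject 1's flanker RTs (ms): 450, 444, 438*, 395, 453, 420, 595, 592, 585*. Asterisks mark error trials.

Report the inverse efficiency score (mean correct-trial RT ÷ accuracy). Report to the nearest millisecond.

Correct trials (n=7): 450, 444, 395, 453, 420, 595, 592
Mean correct RT = 3349/7 = 478.4286 ms
Proportion correct = 7/9
IES = 478.4286 / (7/9) = 615.122 ms

615 ms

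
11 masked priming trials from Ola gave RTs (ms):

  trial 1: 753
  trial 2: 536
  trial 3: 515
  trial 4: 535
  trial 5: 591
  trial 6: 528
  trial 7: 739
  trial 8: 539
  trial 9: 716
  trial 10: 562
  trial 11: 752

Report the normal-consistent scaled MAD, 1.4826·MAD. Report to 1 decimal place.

Sorted: 515, 528, 535, 536, 539, 562, 591, 716, 739, 752, 753 → median = 562
|x − 562| sorted: 0, 23, 26, 27, 29, 34, 47, 154, 177, 190, 191 → MAD = 34
Robust SD ≈ 1.4826 × 34 = 50.408

50.4 ms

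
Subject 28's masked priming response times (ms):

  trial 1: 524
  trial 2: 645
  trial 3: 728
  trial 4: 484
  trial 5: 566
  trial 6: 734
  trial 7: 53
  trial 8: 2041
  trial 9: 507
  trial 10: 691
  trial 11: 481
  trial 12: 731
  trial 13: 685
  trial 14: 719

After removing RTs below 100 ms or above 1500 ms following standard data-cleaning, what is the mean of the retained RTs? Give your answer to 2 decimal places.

624.58 ms

Excluded: 53, 2041
Retained (n=12): Σ = 7495
Mean = 7495/12 = 624.5833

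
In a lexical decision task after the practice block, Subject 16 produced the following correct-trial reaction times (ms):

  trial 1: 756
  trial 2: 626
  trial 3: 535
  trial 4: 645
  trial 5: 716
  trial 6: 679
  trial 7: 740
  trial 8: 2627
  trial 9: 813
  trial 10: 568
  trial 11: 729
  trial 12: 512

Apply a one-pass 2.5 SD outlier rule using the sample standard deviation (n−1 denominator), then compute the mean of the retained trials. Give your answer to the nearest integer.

n = 12, ΣRT = 9946, M = 828.833
Σ(x−M)² = 3621689.67; s = √(3621689.67/11) = 573.798
Cutoffs: 828.833 ± 2.5·573.798 → [-605.7, 2263.3]
Outside: 2627 → excluded.
Retained (n=11): Σ = 7319, mean = 7319/11 = 665.364

665 ms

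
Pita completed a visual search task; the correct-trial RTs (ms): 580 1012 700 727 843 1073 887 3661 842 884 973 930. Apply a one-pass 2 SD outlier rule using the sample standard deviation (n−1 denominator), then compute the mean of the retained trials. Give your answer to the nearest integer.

859 ms

n = 12, ΣRT = 13112, M = 1092.667
Σ(x−M)² = 7405744.67; s = √(7405744.67/11) = 820.518
Cutoffs: 1092.667 ± 2·820.518 → [-548.4, 2733.7]
Outside: 3661 → excluded.
Retained (n=11): Σ = 9451, mean = 9451/11 = 859.182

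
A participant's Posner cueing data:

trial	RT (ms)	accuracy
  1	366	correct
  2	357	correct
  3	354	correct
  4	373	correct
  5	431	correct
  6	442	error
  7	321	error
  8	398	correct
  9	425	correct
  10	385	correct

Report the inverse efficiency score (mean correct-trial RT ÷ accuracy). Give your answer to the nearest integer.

Correct trials (n=8): 366, 357, 354, 373, 431, 398, 425, 385
Mean correct RT = 3089/8 = 386.1250 ms
Proportion correct = 8/10
IES = 386.1250 / (8/10) = 482.656 ms

483 ms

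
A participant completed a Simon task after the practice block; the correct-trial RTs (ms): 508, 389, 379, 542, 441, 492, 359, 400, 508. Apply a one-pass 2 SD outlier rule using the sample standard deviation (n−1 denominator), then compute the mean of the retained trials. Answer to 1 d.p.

446.4 ms

n = 9, ΣRT = 4018, M = 446.444
Σ(x−M)² = 36466.22; s = √(36466.22/8) = 67.515
Cutoffs: 446.444 ± 2·67.515 → [311.4, 581.5]
No RTs fall outside the cutoffs; all 9 retained. Mean = 4018/9 = 446.444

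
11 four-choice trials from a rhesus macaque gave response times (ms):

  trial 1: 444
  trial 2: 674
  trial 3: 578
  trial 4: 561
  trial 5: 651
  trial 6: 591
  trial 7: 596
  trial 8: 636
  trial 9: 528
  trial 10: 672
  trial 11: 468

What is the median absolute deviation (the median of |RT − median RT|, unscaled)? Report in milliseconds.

Sorted: 444, 468, 528, 561, 578, 591, 596, 636, 651, 672, 674 → median = 591
|x − 591|: 147, 83, 13, 30, 60, 0, 5, 45, 63, 81, 123
Sorted deviations: 0, 5, 13, 30, 45, 60, 63, 81, 83, 123, 147 → MAD = 60

60 ms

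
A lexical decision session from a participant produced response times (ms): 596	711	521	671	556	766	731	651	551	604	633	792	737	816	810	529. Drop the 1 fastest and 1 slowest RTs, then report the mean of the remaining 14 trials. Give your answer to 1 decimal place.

Sorted: 521, 529, 551, 556, 596, 604, 633, 651, 671, 711, 731, 737, 766, 792, 810, 816
Drop lowest 1 (521) and highest 1 (816)
Remaining (n=14): Σ = 9338, mean = 9338/14 = 667.000

667.0 ms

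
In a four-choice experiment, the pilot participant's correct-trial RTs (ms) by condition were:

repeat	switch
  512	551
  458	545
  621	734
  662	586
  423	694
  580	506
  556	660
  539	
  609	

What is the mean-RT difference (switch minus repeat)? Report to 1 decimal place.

59.7 ms

M(repeat) = 4960/9 = 551.111
M(switch) = 4276/7 = 610.857
Difference = 610.857 − 551.111 = 59.746 ms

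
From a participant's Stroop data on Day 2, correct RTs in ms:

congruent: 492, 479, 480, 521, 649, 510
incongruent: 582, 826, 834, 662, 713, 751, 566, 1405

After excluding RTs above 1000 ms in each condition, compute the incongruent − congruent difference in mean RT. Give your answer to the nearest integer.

183 ms

incongruent: exclude 1405
M(congruent) = 3131/6 = 521.833
M(incongruent) = 4934/7 = 704.857
Difference = 704.857 − 521.833 = 183.024 ms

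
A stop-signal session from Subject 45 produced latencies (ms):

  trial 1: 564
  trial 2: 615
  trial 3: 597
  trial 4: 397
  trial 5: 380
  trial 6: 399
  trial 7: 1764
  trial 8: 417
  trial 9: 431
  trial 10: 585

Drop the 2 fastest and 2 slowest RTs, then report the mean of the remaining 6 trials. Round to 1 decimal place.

Sorted: 380, 397, 399, 417, 431, 564, 585, 597, 615, 1764
Drop lowest 2 (380, 397) and highest 2 (615, 1764)
Remaining (n=6): Σ = 2993, mean = 2993/6 = 498.833

498.8 ms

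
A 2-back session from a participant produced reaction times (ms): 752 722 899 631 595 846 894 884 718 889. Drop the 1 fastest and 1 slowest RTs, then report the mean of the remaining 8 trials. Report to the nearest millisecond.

792 ms

Sorted: 595, 631, 718, 722, 752, 846, 884, 889, 894, 899
Drop lowest 1 (595) and highest 1 (899)
Remaining (n=8): Σ = 6336, mean = 6336/8 = 792.000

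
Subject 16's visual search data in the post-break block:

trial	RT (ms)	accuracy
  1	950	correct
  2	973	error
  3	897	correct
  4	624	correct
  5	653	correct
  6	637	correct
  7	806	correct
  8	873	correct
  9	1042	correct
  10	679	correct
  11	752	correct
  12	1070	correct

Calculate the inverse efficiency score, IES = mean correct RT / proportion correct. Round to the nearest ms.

891 ms

Correct trials (n=11): 950, 897, 624, 653, 637, 806, 873, 1042, 679, 752, 1070
Mean correct RT = 8983/11 = 816.6364 ms
Proportion correct = 11/12
IES = 816.6364 / (11/12) = 890.876 ms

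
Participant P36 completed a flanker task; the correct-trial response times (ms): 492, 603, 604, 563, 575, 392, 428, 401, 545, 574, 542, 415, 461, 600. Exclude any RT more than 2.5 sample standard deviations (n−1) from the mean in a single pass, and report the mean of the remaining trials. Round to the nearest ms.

514 ms

n = 14, ΣRT = 7195, M = 513.929
Σ(x−M)² = 83026.93; s = √(83026.93/13) = 79.917
Cutoffs: 513.929 ± 2.5·79.917 → [314.1, 713.7]
No RTs fall outside the cutoffs; all 14 retained. Mean = 7195/14 = 513.929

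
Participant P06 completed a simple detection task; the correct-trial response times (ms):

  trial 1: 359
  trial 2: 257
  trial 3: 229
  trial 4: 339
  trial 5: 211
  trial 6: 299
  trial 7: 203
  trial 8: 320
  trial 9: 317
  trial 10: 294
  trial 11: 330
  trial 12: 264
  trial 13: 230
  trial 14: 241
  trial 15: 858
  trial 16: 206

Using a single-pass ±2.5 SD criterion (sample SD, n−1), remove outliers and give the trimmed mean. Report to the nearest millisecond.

n = 16, ΣRT = 4957, M = 309.812
Σ(x−M)² = 359184.44; s = √(359184.44/15) = 154.744
Cutoffs: 309.812 ± 2.5·154.744 → [-77.0, 696.7]
Outside: 858 → excluded.
Retained (n=15): Σ = 4099, mean = 4099/15 = 273.267

273 ms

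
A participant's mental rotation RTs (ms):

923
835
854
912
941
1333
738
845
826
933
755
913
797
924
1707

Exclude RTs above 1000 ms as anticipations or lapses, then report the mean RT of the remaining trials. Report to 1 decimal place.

861.2 ms

Excluded: 1333, 1707
Retained (n=13): Σ = 11196
Mean = 11196/13 = 861.2308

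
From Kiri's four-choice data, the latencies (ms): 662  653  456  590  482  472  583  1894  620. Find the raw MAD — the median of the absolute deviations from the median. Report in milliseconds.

Sorted: 456, 472, 482, 583, 590, 620, 653, 662, 1894 → median = 590
|x − 590|: 72, 63, 134, 0, 108, 118, 7, 1304, 30
Sorted deviations: 0, 7, 30, 63, 72, 108, 118, 134, 1304 → MAD = 72

72 ms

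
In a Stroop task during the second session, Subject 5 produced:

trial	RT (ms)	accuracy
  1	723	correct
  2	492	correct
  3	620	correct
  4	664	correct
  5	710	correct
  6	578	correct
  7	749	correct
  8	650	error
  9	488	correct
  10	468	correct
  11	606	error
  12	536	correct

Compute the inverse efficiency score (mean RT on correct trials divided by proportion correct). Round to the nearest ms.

Correct trials (n=10): 723, 492, 620, 664, 710, 578, 749, 488, 468, 536
Mean correct RT = 6028/10 = 602.8000 ms
Proportion correct = 10/12
IES = 602.8000 / (10/12) = 723.360 ms

723 ms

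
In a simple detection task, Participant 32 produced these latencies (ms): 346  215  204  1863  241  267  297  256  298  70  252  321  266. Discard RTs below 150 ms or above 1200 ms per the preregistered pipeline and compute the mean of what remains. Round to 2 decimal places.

Excluded: 70, 1863
Retained (n=11): Σ = 2963
Mean = 2963/11 = 269.3636

269.36 ms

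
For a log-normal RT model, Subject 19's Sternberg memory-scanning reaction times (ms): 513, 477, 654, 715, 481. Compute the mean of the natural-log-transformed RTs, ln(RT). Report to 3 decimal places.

6.328

ln(RT): 6.2403, 6.1675, 6.4831, 6.5723, 6.1759
Σ ln(RT) = 31.6390
Mean = 31.6390/5 = 6.32781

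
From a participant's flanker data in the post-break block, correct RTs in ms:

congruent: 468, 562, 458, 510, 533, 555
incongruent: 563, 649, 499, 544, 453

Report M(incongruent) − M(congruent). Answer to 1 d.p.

27.3 ms

M(congruent) = 3086/6 = 514.333
M(incongruent) = 2708/5 = 541.600
Difference = 541.600 − 514.333 = 27.267 ms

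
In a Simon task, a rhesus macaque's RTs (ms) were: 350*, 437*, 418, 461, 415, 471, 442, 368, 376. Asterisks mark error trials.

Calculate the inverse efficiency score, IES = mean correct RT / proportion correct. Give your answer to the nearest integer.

Correct trials (n=7): 418, 461, 415, 471, 442, 368, 376
Mean correct RT = 2951/7 = 421.5714 ms
Proportion correct = 7/9
IES = 421.5714 / (7/9) = 542.020 ms

542 ms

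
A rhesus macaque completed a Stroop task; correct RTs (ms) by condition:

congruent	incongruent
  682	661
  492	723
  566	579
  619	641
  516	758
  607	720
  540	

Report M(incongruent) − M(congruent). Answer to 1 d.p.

M(congruent) = 4022/7 = 574.571
M(incongruent) = 4082/6 = 680.333
Difference = 680.333 − 574.571 = 105.762 ms

105.8 ms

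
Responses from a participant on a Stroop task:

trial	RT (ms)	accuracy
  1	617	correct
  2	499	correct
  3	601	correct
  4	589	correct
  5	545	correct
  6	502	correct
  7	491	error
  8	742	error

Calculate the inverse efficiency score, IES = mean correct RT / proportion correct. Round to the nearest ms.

745 ms

Correct trials (n=6): 617, 499, 601, 589, 545, 502
Mean correct RT = 3353/6 = 558.8333 ms
Proportion correct = 6/8
IES = 558.8333 / (6/8) = 745.111 ms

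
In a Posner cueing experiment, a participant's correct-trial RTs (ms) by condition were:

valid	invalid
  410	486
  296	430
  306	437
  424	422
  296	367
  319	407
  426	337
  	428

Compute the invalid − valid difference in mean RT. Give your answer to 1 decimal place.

60.4 ms

M(valid) = 2477/7 = 353.857
M(invalid) = 3314/8 = 414.250
Difference = 414.250 − 353.857 = 60.393 ms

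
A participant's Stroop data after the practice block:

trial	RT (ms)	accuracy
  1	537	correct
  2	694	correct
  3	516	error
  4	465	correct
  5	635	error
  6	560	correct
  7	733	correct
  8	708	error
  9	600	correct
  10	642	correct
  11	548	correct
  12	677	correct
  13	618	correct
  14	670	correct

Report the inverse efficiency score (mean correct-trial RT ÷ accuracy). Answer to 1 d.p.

Correct trials (n=11): 537, 694, 465, 560, 733, 600, 642, 548, 677, 618, 670
Mean correct RT = 6744/11 = 613.0909 ms
Proportion correct = 11/14
IES = 613.0909 / (11/14) = 780.298 ms

780.3 ms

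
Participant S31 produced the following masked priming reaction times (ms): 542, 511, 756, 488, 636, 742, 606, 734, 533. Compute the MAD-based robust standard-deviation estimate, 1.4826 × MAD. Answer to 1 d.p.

140.8 ms

Sorted: 488, 511, 533, 542, 606, 636, 734, 742, 756 → median = 606
|x − 606| sorted: 0, 30, 64, 73, 95, 118, 128, 136, 150 → MAD = 95
Robust SD ≈ 1.4826 × 95 = 140.847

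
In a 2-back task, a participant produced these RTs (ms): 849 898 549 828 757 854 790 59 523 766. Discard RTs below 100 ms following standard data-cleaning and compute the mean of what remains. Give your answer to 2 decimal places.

Excluded: 59
Retained (n=9): Σ = 6814
Mean = 6814/9 = 757.1111

757.11 ms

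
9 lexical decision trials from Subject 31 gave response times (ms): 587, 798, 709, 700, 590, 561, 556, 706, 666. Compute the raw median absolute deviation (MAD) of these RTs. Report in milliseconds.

Sorted: 556, 561, 587, 590, 666, 700, 706, 709, 798 → median = 666
|x − 666|: 79, 132, 43, 34, 76, 105, 110, 40, 0
Sorted deviations: 0, 34, 40, 43, 76, 79, 105, 110, 132 → MAD = 76

76 ms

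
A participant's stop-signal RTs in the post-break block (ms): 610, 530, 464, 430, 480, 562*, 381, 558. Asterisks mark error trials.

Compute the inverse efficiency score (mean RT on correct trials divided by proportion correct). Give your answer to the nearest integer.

564 ms

Correct trials (n=7): 610, 530, 464, 430, 480, 381, 558
Mean correct RT = 3453/7 = 493.2857 ms
Proportion correct = 7/8
IES = 493.2857 / (7/8) = 563.755 ms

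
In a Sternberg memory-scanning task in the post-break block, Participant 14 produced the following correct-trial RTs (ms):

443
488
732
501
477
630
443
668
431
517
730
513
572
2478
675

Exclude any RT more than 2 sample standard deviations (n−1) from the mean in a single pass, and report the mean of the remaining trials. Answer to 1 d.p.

558.6 ms

n = 15, ΣRT = 10298, M = 686.533
Σ(x−M)² = 3590611.73; s = √(3590611.73/14) = 506.431
Cutoffs: 686.533 ± 2·506.431 → [-326.3, 1699.4]
Outside: 2478 → excluded.
Retained (n=14): Σ = 7820, mean = 7820/14 = 558.571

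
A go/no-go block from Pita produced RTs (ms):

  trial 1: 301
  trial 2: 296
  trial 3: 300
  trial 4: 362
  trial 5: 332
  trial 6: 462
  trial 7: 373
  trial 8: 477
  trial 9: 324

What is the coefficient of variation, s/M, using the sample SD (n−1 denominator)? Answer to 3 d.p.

0.191

n = 9, Σ = 3227, M = 358.5556
Σ(x−M)² = 37504.222; s = √(37504.222/8) = 68.4692
CV = 68.4692 / 358.5556 = 0.19096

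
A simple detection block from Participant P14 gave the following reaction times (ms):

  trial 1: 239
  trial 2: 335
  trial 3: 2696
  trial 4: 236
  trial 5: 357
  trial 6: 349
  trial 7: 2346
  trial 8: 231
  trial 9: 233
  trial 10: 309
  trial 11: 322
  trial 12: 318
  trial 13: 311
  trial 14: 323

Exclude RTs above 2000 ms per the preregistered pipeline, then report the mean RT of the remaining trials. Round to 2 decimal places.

Excluded: 2346, 2696
Retained (n=12): Σ = 3563
Mean = 3563/12 = 296.9167

296.92 ms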